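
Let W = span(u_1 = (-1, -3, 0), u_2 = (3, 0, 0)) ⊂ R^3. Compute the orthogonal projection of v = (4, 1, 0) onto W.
proj_W(v) = (4, 1, 0)

Set up U = [u_1 | ... | u_2] ∈ R^(3×2). The projector onto W = col(U) is P = U (U^T U)^(-1) U^T.
Compute U^T U =
  [10, -3]
  [-3, 9],
and U^T v = (-7, 12).
Solve U^T U · c = U^T v for the coefficients: c = (-1/3, 11/9). The projection is proj_W(v) = U c.
Check: (v - proj_W(v)) · u_1 = 0  (should be 0).
Check: (v - proj_W(v)) · u_2 = 0  (should be 0).
Result: proj_W(v) = (4, 1, 0).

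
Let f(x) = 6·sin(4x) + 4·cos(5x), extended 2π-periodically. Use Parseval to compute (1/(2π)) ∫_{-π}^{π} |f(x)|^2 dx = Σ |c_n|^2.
Σ |c_n|^2 = 26

Expand |f|^2 and use orthogonality of {sin(nx), cos(mx)} on [-π, π]:
  ∫_{-π}^{π} sin(nx)^2 dx = π, ∫ cos(mx)^2 dx = π, and cross terms integrate to 0.
So ∫_{-π}^{π} f(x)^2 dx = 6^2 · π + 4^2 · π = (36 + 16)π.
Divide by 2π: (36 + 16)/2 = 26.
By Parseval, this equals Σ |c_n|^2.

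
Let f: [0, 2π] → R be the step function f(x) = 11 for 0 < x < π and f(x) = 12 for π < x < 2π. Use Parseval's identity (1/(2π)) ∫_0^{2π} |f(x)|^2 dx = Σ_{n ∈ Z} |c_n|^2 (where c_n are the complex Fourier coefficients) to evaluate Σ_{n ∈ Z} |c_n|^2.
Σ |c_n|^2 = 265/2

Parseval equates the L^2 energy of f (normalised by 1/(2π)) with the ℓ^2 sum of its Fourier coefficients: (1/(2π)) ∫_0^{2π} |f|^2 = Σ |c_n|^2.
Compute the left side: (1/(2π)) [∫_0^π 11^2 dx + ∫_π^{2π} 12^2 dx] = (1/(2π)) · (121π + 144π) = (121 + 144)/2 = 265/2.
So Σ_{n ∈ Z} |c_n|^2 = 265/2.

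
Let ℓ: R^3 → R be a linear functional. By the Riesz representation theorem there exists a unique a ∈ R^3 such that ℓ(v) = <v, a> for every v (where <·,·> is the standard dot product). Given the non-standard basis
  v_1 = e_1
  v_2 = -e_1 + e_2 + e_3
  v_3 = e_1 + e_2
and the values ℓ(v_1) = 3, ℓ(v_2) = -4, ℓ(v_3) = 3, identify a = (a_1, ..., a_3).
a = (3, 0, -1)

Write a = (a_1, ..., a_3) in the standard basis. For each basis vector v_i, ℓ(v_i) = <v_i, a> is a linear equation in the a_j's. Collect the n equations into a matrix system V a = ℓ, where row i of V is v_i (expressed in the standard basis). Since V is invertible (lower-triangular with 1s on the diagonal, up to permutation), solve by back-substitution:
  V =
[[1, 0, 0],
 [-1, 1, 1],
 [1, 1, 0]]
  V a = (3, -4, 3)
Solving gives a = (3, 0, -1).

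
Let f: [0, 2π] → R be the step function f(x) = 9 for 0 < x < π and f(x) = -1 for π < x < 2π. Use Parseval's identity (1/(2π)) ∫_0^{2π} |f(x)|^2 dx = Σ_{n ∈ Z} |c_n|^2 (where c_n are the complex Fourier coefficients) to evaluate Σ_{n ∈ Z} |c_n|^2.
Σ |c_n|^2 = 41

Parseval equates the L^2 energy of f (normalised by 1/(2π)) with the ℓ^2 sum of its Fourier coefficients: (1/(2π)) ∫_0^{2π} |f|^2 = Σ |c_n|^2.
Compute the left side: (1/(2π)) [∫_0^π 9^2 dx + ∫_π^{2π} (-1)^2 dx] = (1/(2π)) · (81π + 1π) = (81 + 1)/2 = 41.
So Σ_{n ∈ Z} |c_n|^2 = 41.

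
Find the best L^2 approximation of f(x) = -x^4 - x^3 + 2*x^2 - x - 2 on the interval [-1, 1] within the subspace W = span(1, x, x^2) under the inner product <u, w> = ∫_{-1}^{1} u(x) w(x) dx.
g(x) = 8*x^2/7 - 8*x/5 - 67/35

The best approximation g ∈ W is the orthogonal projection of f onto W. Writing g = a_0 + a_1 x + a_2 x^2, the coefficients solve the normal equations G · a = b where
  G_{ij} = <φ_i, φ_j> and b_i = <f, φ_i>, with φ_0 = 1, φ_1 = x, φ_2 = x^2.
G =
  [2, 0, 2/3]
  [0, 2/3, 0]
  [2/3, 0, 2/5],
b = (-46/15, -16/15, -86/105).
Solving gives a_0 = -67/35, a_1 = -8/5, a_2 = 8/7, so
  g(x) = 8*x^2/7 - 8*x/5 - 67/35.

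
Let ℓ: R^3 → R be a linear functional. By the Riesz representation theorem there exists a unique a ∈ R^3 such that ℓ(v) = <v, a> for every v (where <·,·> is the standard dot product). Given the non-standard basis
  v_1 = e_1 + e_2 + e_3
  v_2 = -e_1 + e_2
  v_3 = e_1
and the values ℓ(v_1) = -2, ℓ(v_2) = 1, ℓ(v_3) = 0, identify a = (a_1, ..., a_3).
a = (0, 1, -3)

Write a = (a_1, ..., a_3) in the standard basis. For each basis vector v_i, ℓ(v_i) = <v_i, a> is a linear equation in the a_j's. Collect the n equations into a matrix system V a = ℓ, where row i of V is v_i (expressed in the standard basis). Since V is invertible (lower-triangular with 1s on the diagonal, up to permutation), solve by back-substitution:
  V =
[[1, 1, 1],
 [-1, 1, 0],
 [1, 0, 0]]
  V a = (-2, 1, 0)
Solving gives a = (0, 1, -3).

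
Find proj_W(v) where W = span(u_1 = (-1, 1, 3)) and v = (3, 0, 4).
proj_W(v) = (-9/11, 9/11, 27/11)

Set up U = [u_1 | ... | u_1] ∈ R^(3×1). The projector onto W = col(U) is P = U (U^T U)^(-1) U^T.
Compute U^T U =
  [11],
and U^T v = (9).
Solve U^T U · c = U^T v for the coefficients: c = (9/11). The projection is proj_W(v) = U c.
Check: (v - proj_W(v)) · u_1 = 0  (should be 0).
Result: proj_W(v) = (-9/11, 9/11, 27/11).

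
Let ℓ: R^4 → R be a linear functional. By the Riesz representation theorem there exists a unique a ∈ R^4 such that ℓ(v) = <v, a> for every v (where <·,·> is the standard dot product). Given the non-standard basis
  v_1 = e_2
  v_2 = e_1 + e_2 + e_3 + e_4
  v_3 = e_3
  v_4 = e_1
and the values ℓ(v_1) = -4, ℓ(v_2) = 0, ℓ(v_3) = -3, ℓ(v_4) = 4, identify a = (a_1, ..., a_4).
a = (4, -4, -3, 3)

Write a = (a_1, ..., a_4) in the standard basis. For each basis vector v_i, ℓ(v_i) = <v_i, a> is a linear equation in the a_j's. Collect the n equations into a matrix system V a = ℓ, where row i of V is v_i (expressed in the standard basis). Since V is invertible (lower-triangular with 1s on the diagonal, up to permutation), solve by back-substitution:
  V =
[[0, 1, 0, 0],
 [1, 1, 1, 1],
 [0, 0, 1, 0],
 [1, 0, 0, 0]]
  V a = (-4, 0, -3, 4)
Solving gives a = (4, -4, -3, 3).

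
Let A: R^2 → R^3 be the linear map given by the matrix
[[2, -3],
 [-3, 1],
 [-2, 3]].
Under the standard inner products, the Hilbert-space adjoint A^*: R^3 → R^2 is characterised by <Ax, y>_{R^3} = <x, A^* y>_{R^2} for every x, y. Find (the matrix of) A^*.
A^* = A^T =
[[2, -3, -2],
 [-3, 1, 3]]

For real matrices with standard dot products, the defining identity <Ax, y> = <x, A^* y> gives (Ax)^T y = x^T (A^*) y, i.e. x^T A^T y = x^T (A^*) y. Since this holds for all x, y, we must have A^* = A^T. Therefore
A^* =
[[2, -3, -2],
 [-3, 1, 3]].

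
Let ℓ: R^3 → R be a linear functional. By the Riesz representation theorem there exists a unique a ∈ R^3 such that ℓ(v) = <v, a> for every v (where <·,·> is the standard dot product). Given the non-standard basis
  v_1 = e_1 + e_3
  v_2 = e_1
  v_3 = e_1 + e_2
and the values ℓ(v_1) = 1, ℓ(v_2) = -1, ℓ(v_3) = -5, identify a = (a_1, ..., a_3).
a = (-1, -4, 2)

Write a = (a_1, ..., a_3) in the standard basis. For each basis vector v_i, ℓ(v_i) = <v_i, a> is a linear equation in the a_j's. Collect the n equations into a matrix system V a = ℓ, where row i of V is v_i (expressed in the standard basis). Since V is invertible (lower-triangular with 1s on the diagonal, up to permutation), solve by back-substitution:
  V =
[[1, 0, 1],
 [1, 0, 0],
 [1, 1, 0]]
  V a = (1, -1, -5)
Solving gives a = (-1, -4, 2).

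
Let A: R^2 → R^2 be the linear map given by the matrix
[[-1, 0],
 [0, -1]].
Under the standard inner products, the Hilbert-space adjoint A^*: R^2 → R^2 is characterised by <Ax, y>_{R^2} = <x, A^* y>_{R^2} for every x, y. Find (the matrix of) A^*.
A^* = A^T =
[[-1, 0],
 [0, -1]]

For real matrices with standard dot products, the defining identity <Ax, y> = <x, A^* y> gives (Ax)^T y = x^T (A^*) y, i.e. x^T A^T y = x^T (A^*) y. Since this holds for all x, y, we must have A^* = A^T. Therefore
A^* =
[[-1, 0],
 [0, -1]].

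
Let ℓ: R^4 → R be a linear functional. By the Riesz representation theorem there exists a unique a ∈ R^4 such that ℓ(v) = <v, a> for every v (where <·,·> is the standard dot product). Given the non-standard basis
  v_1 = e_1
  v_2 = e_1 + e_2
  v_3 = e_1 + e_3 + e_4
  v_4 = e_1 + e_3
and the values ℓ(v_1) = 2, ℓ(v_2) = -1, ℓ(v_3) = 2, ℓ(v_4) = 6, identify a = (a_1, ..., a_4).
a = (2, -3, 4, -4)

Write a = (a_1, ..., a_4) in the standard basis. For each basis vector v_i, ℓ(v_i) = <v_i, a> is a linear equation in the a_j's. Collect the n equations into a matrix system V a = ℓ, where row i of V is v_i (expressed in the standard basis). Since V is invertible (lower-triangular with 1s on the diagonal, up to permutation), solve by back-substitution:
  V =
[[1, 0, 0, 0],
 [1, 1, 0, 0],
 [1, 0, 1, 1],
 [1, 0, 1, 0]]
  V a = (2, -1, 2, 6)
Solving gives a = (2, -3, 4, -4).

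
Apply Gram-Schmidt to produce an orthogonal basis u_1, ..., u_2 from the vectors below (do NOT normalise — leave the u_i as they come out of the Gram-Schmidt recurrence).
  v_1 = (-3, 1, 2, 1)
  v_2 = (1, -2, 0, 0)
Orthogonal basis:
  u_1 = (-3, 1, 2, 1)
  u_2 = (0, -5/3, 2/3, 1/3)

Apply the Gram-Schmidt recurrence
  u_1 = v_1
  u_i = v_i − Σ_{j<i} ((v_i · u_j) / (u_j · u_j)) · u_j.

Step by step this gives:
  u_1 = (-3, 1, 2, 1)
  u_2 = (0, -5/3, 2/3, 1/3)

Orthogonality check:
  u_2 · u_1 = 0 (should be 0)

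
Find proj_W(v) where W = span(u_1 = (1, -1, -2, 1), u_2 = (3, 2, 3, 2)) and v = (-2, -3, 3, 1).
proj_W(v) = (-164/173, 69/173, 157/173, -145/173)

Set up U = [u_1 | ... | u_2] ∈ R^(4×2). The projector onto W = col(U) is P = U (U^T U)^(-1) U^T.
Compute U^T U =
  [7, -3]
  [-3, 26],
and U^T v = (-4, -1).
Solve U^T U · c = U^T v for the coefficients: c = (-107/173, -19/173). The projection is proj_W(v) = U c.
Check: (v - proj_W(v)) · u_1 = 0  (should be 0).
Check: (v - proj_W(v)) · u_2 = 0  (should be 0).
Result: proj_W(v) = (-164/173, 69/173, 157/173, -145/173).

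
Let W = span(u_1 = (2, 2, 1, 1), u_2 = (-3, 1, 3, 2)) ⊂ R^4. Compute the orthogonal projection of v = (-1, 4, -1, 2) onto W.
proj_W(v) = (87/229, 379/229, 372/229, 299/229)

Set up U = [u_1 | ... | u_2] ∈ R^(4×2). The projector onto W = col(U) is P = U (U^T U)^(-1) U^T.
Compute U^T U =
  [10, 1]
  [1, 23],
and U^T v = (7, 8).
Solve U^T U · c = U^T v for the coefficients: c = (153/229, 73/229). The projection is proj_W(v) = U c.
Check: (v - proj_W(v)) · u_1 = 0  (should be 0).
Check: (v - proj_W(v)) · u_2 = 0  (should be 0).
Result: proj_W(v) = (87/229, 379/229, 372/229, 299/229).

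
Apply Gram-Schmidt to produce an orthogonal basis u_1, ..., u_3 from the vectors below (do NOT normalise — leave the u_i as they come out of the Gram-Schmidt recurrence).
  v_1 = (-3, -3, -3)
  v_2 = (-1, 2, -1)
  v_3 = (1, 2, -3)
Orthogonal basis:
  u_1 = (-3, -3, -3)
  u_2 = (-1, 2, -1)
  u_3 = (2, 0, -2)

Apply the Gram-Schmidt recurrence
  u_1 = v_1
  u_i = v_i − Σ_{j<i} ((v_i · u_j) / (u_j · u_j)) · u_j.

Step by step this gives:
  u_1 = (-3, -3, -3)
  u_2 = (-1, 2, -1)
  u_3 = (2, 0, -2)

Orthogonality check:
  u_2 · u_1 = 0 (should be 0)
  u_3 · u_1 = 0 (should be 0)
  u_3 · u_2 = 0 (should be 0)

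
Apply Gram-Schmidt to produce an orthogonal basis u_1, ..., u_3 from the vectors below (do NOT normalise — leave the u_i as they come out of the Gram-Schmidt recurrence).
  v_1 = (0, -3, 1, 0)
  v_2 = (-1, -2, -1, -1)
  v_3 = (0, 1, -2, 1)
Orthogonal basis:
  u_1 = (0, -3, 1, 0)
  u_2 = (-1, -1/2, -3/2, -1)
  u_3 = (1/3, -1/3, -1, 4/3)

Apply the Gram-Schmidt recurrence
  u_1 = v_1
  u_i = v_i − Σ_{j<i} ((v_i · u_j) / (u_j · u_j)) · u_j.

Step by step this gives:
  u_1 = (0, -3, 1, 0)
  u_2 = (-1, -1/2, -3/2, -1)
  u_3 = (1/3, -1/3, -1, 4/3)

Orthogonality check:
  u_2 · u_1 = 0 (should be 0)
  u_3 · u_1 = 0 (should be 0)
  u_3 · u_2 = 0 (should be 0)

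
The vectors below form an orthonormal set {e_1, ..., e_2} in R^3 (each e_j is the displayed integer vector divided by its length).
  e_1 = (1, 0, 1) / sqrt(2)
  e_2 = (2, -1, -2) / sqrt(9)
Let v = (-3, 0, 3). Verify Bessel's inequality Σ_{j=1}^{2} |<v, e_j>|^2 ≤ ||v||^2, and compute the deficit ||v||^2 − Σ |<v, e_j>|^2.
Σ |<v, e_j>|^2 = 16; ||v||^2 = 18; deficit = 2

Write each e_j = u_j / sqrt(<u_j, u_j>) where u_j is the displayed integer vector. Then <v, e_j> = <v, u_j> / sqrt(<u_j, u_j>), so |<v, e_j>|^2 = <v, u_j>^2 / <u_j, u_j>.
Coefficients: <v, e_1> = 0/sqrt(2), <v, e_2> = -12/sqrt(9).
Square and sum: Σ |<v, e_j>|^2 = 16.
Compute ||v||^2 = v·v = 18.
Deficit = 18 − 16 = 2 ≥ 0, confirming Bessel's inequality. (The deficit equals ||v − Σ <v,e_j> e_j||^2, the squared distance from v to span{e_j}.)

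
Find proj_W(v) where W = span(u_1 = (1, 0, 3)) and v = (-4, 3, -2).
proj_W(v) = (-1, 0, -3)

Set up U = [u_1 | ... | u_1] ∈ R^(3×1). The projector onto W = col(U) is P = U (U^T U)^(-1) U^T.
Compute U^T U =
  [10],
and U^T v = (-10).
Solve U^T U · c = U^T v for the coefficients: c = (-1). The projection is proj_W(v) = U c.
Check: (v - proj_W(v)) · u_1 = 0  (should be 0).
Result: proj_W(v) = (-1, 0, -3).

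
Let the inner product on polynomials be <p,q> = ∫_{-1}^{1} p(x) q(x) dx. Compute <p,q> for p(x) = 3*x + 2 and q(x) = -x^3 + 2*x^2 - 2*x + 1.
<p,q> = 22/15

Expand the product: p(x)·q(x) = -3*x^4 + 4*x^3 - 2*x^2 - x + 2.
∫_{-1}^{1} of each monomial x^k gives [2/(k+1) if k even, 0 if k odd]. Integrating term-by-term (or equivalently evaluating the antiderivative F(x) = -3*x^5/5 + x^4 - 2*x^3/3 - x^2/2 + 2*x at the endpoints):
  F(1) − F(−1) = 37/30 − (-7/30) = 22/15.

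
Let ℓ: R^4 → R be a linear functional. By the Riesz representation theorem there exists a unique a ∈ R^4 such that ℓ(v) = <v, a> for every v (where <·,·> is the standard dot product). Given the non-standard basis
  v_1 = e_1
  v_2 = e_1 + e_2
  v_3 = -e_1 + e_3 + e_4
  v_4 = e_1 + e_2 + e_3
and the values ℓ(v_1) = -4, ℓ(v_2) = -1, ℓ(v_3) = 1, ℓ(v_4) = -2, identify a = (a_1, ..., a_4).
a = (-4, 3, -1, -2)

Write a = (a_1, ..., a_4) in the standard basis. For each basis vector v_i, ℓ(v_i) = <v_i, a> is a linear equation in the a_j's. Collect the n equations into a matrix system V a = ℓ, where row i of V is v_i (expressed in the standard basis). Since V is invertible (lower-triangular with 1s on the diagonal, up to permutation), solve by back-substitution:
  V =
[[1, 0, 0, 0],
 [1, 1, 0, 0],
 [-1, 0, 1, 1],
 [1, 1, 1, 0]]
  V a = (-4, -1, 1, -2)
Solving gives a = (-4, 3, -1, -2).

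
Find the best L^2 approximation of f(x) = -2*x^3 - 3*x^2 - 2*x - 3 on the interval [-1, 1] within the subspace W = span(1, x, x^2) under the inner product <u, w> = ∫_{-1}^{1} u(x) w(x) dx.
g(x) = -3*x^2 - 16*x/5 - 3

The best approximation g ∈ W is the orthogonal projection of f onto W. Writing g = a_0 + a_1 x + a_2 x^2, the coefficients solve the normal equations G · a = b where
  G_{ij} = <φ_i, φ_j> and b_i = <f, φ_i>, with φ_0 = 1, φ_1 = x, φ_2 = x^2.
G =
  [2, 0, 2/3]
  [0, 2/3, 0]
  [2/3, 0, 2/5],
b = (-8, -32/15, -16/5).
Solving gives a_0 = -3, a_1 = -16/5, a_2 = -3, so
  g(x) = -3*x^2 - 16*x/5 - 3.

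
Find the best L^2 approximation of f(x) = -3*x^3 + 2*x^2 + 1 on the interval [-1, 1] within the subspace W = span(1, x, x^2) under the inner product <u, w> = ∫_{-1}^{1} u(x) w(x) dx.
g(x) = 2*x^2 - 9*x/5 + 1

The best approximation g ∈ W is the orthogonal projection of f onto W. Writing g = a_0 + a_1 x + a_2 x^2, the coefficients solve the normal equations G · a = b where
  G_{ij} = <φ_i, φ_j> and b_i = <f, φ_i>, with φ_0 = 1, φ_1 = x, φ_2 = x^2.
G =
  [2, 0, 2/3]
  [0, 2/3, 0]
  [2/3, 0, 2/5],
b = (10/3, -6/5, 22/15).
Solving gives a_0 = 1, a_1 = -9/5, a_2 = 2, so
  g(x) = 2*x^2 - 9*x/5 + 1.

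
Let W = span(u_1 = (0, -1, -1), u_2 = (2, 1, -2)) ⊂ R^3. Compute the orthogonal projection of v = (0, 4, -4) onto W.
proj_W(v) = (48/17, 36/17, -36/17)

Set up U = [u_1 | ... | u_2] ∈ R^(3×2). The projector onto W = col(U) is P = U (U^T U)^(-1) U^T.
Compute U^T U =
  [2, 1]
  [1, 9],
and U^T v = (0, 12).
Solve U^T U · c = U^T v for the coefficients: c = (-12/17, 24/17). The projection is proj_W(v) = U c.
Check: (v - proj_W(v)) · u_1 = 0  (should be 0).
Check: (v - proj_W(v)) · u_2 = 0  (should be 0).
Result: proj_W(v) = (48/17, 36/17, -36/17).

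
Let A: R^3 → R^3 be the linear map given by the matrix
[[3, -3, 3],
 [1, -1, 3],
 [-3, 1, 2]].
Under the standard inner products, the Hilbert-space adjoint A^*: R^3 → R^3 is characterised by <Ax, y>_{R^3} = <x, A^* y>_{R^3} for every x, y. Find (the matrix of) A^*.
A^* = A^T =
[[3, 1, -3],
 [-3, -1, 1],
 [3, 3, 2]]

For real matrices with standard dot products, the defining identity <Ax, y> = <x, A^* y> gives (Ax)^T y = x^T (A^*) y, i.e. x^T A^T y = x^T (A^*) y. Since this holds for all x, y, we must have A^* = A^T. Therefore
A^* =
[[3, 1, -3],
 [-3, -1, 1],
 [3, 3, 2]].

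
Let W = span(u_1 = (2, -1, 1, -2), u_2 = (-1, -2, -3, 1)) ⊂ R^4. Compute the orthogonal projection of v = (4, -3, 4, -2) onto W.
proj_W(v) = (19/5, -7/5, 12/5, -19/5)

Set up U = [u_1 | ... | u_2] ∈ R^(4×2). The projector onto W = col(U) is P = U (U^T U)^(-1) U^T.
Compute U^T U =
  [10, -5]
  [-5, 15],
and U^T v = (19, -12).
Solve U^T U · c = U^T v for the coefficients: c = (9/5, -1/5). The projection is proj_W(v) = U c.
Check: (v - proj_W(v)) · u_1 = 0  (should be 0).
Check: (v - proj_W(v)) · u_2 = 0  (should be 0).
Result: proj_W(v) = (19/5, -7/5, 12/5, -19/5).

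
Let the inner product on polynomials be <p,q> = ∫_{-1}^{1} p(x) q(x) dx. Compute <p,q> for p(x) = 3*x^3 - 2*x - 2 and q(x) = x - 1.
<p,q> = 58/15

Expand the product: p(x)·q(x) = 3*x^4 - 3*x^3 - 2*x^2 + 2.
∫_{-1}^{1} of each monomial x^k gives [2/(k+1) if k even, 0 if k odd]. Integrating term-by-term (or equivalently evaluating the antiderivative F(x) = 3*x^5/5 - 3*x^4/4 - 2*x^3/3 + 2*x at the endpoints):
  F(1) − F(−1) = 71/60 − (-161/60) = 58/15.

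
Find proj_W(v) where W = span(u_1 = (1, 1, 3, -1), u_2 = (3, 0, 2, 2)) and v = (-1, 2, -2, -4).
proj_W(v) = (-431/155, 88/155, -82/155, -14/5)

Set up U = [u_1 | ... | u_2] ∈ R^(4×2). The projector onto W = col(U) is P = U (U^T U)^(-1) U^T.
Compute U^T U =
  [12, 7]
  [7, 17],
and U^T v = (-1, -15).
Solve U^T U · c = U^T v for the coefficients: c = (88/155, -173/155). The projection is proj_W(v) = U c.
Check: (v - proj_W(v)) · u_1 = 0  (should be 0).
Check: (v - proj_W(v)) · u_2 = 0  (should be 0).
Result: proj_W(v) = (-431/155, 88/155, -82/155, -14/5).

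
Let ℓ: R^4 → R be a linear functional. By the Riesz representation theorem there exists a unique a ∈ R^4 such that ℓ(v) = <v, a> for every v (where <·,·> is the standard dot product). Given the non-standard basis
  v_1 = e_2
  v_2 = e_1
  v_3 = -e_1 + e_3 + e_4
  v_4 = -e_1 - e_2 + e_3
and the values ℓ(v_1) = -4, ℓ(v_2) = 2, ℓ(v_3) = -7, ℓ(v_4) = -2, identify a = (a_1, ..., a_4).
a = (2, -4, -4, -1)

Write a = (a_1, ..., a_4) in the standard basis. For each basis vector v_i, ℓ(v_i) = <v_i, a> is a linear equation in the a_j's. Collect the n equations into a matrix system V a = ℓ, where row i of V is v_i (expressed in the standard basis). Since V is invertible (lower-triangular with 1s on the diagonal, up to permutation), solve by back-substitution:
  V =
[[0, 1, 0, 0],
 [1, 0, 0, 0],
 [-1, 0, 1, 1],
 [-1, -1, 1, 0]]
  V a = (-4, 2, -7, -2)
Solving gives a = (2, -4, -4, -1).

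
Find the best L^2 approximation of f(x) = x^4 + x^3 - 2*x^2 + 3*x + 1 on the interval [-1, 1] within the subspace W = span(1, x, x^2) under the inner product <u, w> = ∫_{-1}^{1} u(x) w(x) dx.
g(x) = -8*x^2/7 + 18*x/5 + 32/35

The best approximation g ∈ W is the orthogonal projection of f onto W. Writing g = a_0 + a_1 x + a_2 x^2, the coefficients solve the normal equations G · a = b where
  G_{ij} = <φ_i, φ_j> and b_i = <f, φ_i>, with φ_0 = 1, φ_1 = x, φ_2 = x^2.
G =
  [2, 0, 2/3]
  [0, 2/3, 0]
  [2/3, 0, 2/5],
b = (16/15, 12/5, 16/105).
Solving gives a_0 = 32/35, a_1 = 18/5, a_2 = -8/7, so
  g(x) = -8*x^2/7 + 18*x/5 + 32/35.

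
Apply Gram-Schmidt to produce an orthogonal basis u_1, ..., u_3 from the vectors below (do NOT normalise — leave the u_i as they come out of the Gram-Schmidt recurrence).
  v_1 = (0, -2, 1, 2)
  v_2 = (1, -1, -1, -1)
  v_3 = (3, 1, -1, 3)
Orthogonal basis:
  u_1 = (0, -2, 1, 2)
  u_2 = (1, -11/9, -8/9, -7/9)
  u_3 = (102/35, 62/35, -44/35, 12/5)

Apply the Gram-Schmidt recurrence
  u_1 = v_1
  u_i = v_i − Σ_{j<i} ((v_i · u_j) / (u_j · u_j)) · u_j.

Step by step this gives:
  u_1 = (0, -2, 1, 2)
  u_2 = (1, -11/9, -8/9, -7/9)
  u_3 = (102/35, 62/35, -44/35, 12/5)

Orthogonality check:
  u_2 · u_1 = 0 (should be 0)
  u_3 · u_1 = 0 (should be 0)
  u_3 · u_2 = 0 (should be 0)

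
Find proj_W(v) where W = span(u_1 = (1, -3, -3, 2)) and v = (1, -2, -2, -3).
proj_W(v) = (7/23, -21/23, -21/23, 14/23)

Set up U = [u_1 | ... | u_1] ∈ R^(4×1). The projector onto W = col(U) is P = U (U^T U)^(-1) U^T.
Compute U^T U =
  [23],
and U^T v = (7).
Solve U^T U · c = U^T v for the coefficients: c = (7/23). The projection is proj_W(v) = U c.
Check: (v - proj_W(v)) · u_1 = 0  (should be 0).
Result: proj_W(v) = (7/23, -21/23, -21/23, 14/23).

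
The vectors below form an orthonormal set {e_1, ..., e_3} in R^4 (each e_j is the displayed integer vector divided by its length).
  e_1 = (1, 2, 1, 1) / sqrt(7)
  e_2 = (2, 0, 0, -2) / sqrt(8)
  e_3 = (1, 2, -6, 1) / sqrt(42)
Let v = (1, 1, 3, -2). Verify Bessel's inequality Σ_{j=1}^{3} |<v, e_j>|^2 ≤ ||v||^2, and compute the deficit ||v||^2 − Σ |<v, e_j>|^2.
Σ |<v, e_j>|^2 = 41/3; ||v||^2 = 15; deficit = 4/3

Write each e_j = u_j / sqrt(<u_j, u_j>) where u_j is the displayed integer vector. Then <v, e_j> = <v, u_j> / sqrt(<u_j, u_j>), so |<v, e_j>|^2 = <v, u_j>^2 / <u_j, u_j>.
Coefficients: <v, e_1> = 4/sqrt(7), <v, e_2> = 6/sqrt(8), <v, e_3> = -17/sqrt(42).
Square and sum: Σ |<v, e_j>|^2 = 41/3.
Compute ||v||^2 = v·v = 15.
Deficit = 15 − 41/3 = 4/3 ≥ 0, confirming Bessel's inequality. (The deficit equals ||v − Σ <v,e_j> e_j||^2, the squared distance from v to span{e_j}.)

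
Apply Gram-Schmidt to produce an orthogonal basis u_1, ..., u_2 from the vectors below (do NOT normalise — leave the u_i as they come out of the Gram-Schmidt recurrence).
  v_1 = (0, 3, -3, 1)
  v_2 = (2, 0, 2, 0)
Orthogonal basis:
  u_1 = (0, 3, -3, 1)
  u_2 = (2, 18/19, 20/19, 6/19)

Apply the Gram-Schmidt recurrence
  u_1 = v_1
  u_i = v_i − Σ_{j<i} ((v_i · u_j) / (u_j · u_j)) · u_j.

Step by step this gives:
  u_1 = (0, 3, -3, 1)
  u_2 = (2, 18/19, 20/19, 6/19)

Orthogonality check:
  u_2 · u_1 = 0 (should be 0)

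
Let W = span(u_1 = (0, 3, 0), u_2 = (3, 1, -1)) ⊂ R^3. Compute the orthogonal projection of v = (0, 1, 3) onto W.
proj_W(v) = (-9/10, 1, 3/10)

Set up U = [u_1 | ... | u_2] ∈ R^(3×2). The projector onto W = col(U) is P = U (U^T U)^(-1) U^T.
Compute U^T U =
  [9, 3]
  [3, 11],
and U^T v = (3, -2).
Solve U^T U · c = U^T v for the coefficients: c = (13/30, -3/10). The projection is proj_W(v) = U c.
Check: (v - proj_W(v)) · u_1 = 0  (should be 0).
Check: (v - proj_W(v)) · u_2 = 0  (should be 0).
Result: proj_W(v) = (-9/10, 1, 3/10).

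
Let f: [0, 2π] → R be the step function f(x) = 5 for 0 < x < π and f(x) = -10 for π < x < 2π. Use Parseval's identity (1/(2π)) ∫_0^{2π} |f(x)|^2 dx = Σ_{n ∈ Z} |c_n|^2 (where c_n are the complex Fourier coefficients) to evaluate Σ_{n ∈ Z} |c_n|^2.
Σ |c_n|^2 = 125/2

Parseval equates the L^2 energy of f (normalised by 1/(2π)) with the ℓ^2 sum of its Fourier coefficients: (1/(2π)) ∫_0^{2π} |f|^2 = Σ |c_n|^2.
Compute the left side: (1/(2π)) [∫_0^π 5^2 dx + ∫_π^{2π} (-10)^2 dx] = (1/(2π)) · (25π + 100π) = (25 + 100)/2 = 125/2.
So Σ_{n ∈ Z} |c_n|^2 = 125/2.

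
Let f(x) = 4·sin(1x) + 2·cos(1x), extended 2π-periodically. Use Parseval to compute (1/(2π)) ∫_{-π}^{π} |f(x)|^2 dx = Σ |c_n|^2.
Σ |c_n|^2 = 10

Expand |f|^2 and use orthogonality of {sin(nx), cos(mx)} on [-π, π]:
  ∫_{-π}^{π} sin(nx)^2 dx = π, ∫ cos(mx)^2 dx = π, and cross terms integrate to 0.
So ∫_{-π}^{π} f(x)^2 dx = 4^2 · π + 2^2 · π = (16 + 4)π.
Divide by 2π: (16 + 4)/2 = 10.
By Parseval, this equals Σ |c_n|^2.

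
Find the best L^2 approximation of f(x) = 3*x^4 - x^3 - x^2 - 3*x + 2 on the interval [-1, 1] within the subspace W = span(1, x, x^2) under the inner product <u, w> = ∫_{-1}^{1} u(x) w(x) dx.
g(x) = 11*x^2/7 - 18*x/5 + 61/35

The best approximation g ∈ W is the orthogonal projection of f onto W. Writing g = a_0 + a_1 x + a_2 x^2, the coefficients solve the normal equations G · a = b where
  G_{ij} = <φ_i, φ_j> and b_i = <f, φ_i>, with φ_0 = 1, φ_1 = x, φ_2 = x^2.
G =
  [2, 0, 2/3]
  [0, 2/3, 0]
  [2/3, 0, 2/5],
b = (68/15, -12/5, 188/105).
Solving gives a_0 = 61/35, a_1 = -18/5, a_2 = 11/7, so
  g(x) = 11*x^2/7 - 18*x/5 + 61/35.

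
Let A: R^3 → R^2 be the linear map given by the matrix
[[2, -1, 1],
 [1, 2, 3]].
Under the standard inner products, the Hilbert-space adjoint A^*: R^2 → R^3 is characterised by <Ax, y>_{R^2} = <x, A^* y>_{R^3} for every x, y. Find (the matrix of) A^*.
A^* = A^T =
[[2, 1],
 [-1, 2],
 [1, 3]]

For real matrices with standard dot products, the defining identity <Ax, y> = <x, A^* y> gives (Ax)^T y = x^T (A^*) y, i.e. x^T A^T y = x^T (A^*) y. Since this holds for all x, y, we must have A^* = A^T. Therefore
A^* =
[[2, 1],
 [-1, 2],
 [1, 3]].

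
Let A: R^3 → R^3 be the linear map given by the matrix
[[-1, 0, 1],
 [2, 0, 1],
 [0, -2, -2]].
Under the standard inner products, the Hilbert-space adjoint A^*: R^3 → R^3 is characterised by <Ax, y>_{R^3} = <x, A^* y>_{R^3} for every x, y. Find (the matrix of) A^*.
A^* = A^T =
[[-1, 2, 0],
 [0, 0, -2],
 [1, 1, -2]]

For real matrices with standard dot products, the defining identity <Ax, y> = <x, A^* y> gives (Ax)^T y = x^T (A^*) y, i.e. x^T A^T y = x^T (A^*) y. Since this holds for all x, y, we must have A^* = A^T. Therefore
A^* =
[[-1, 2, 0],
 [0, 0, -2],
 [1, 1, -2]].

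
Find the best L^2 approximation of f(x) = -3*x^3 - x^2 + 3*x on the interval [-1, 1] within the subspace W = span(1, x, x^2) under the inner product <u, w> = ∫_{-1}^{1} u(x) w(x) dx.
g(x) = -x^2 + 6*x/5

The best approximation g ∈ W is the orthogonal projection of f onto W. Writing g = a_0 + a_1 x + a_2 x^2, the coefficients solve the normal equations G · a = b where
  G_{ij} = <φ_i, φ_j> and b_i = <f, φ_i>, with φ_0 = 1, φ_1 = x, φ_2 = x^2.
G =
  [2, 0, 2/3]
  [0, 2/3, 0]
  [2/3, 0, 2/5],
b = (-2/3, 4/5, -2/5).
Solving gives a_0 = 0, a_1 = 6/5, a_2 = -1, so
  g(x) = -x^2 + 6*x/5.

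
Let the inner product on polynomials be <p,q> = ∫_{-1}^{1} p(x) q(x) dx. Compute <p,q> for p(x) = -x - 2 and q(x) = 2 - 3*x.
<p,q> = -6

Expand the product: p(x)·q(x) = 3*x^2 + 4*x - 4.
∫_{-1}^{1} of each monomial x^k gives [2/(k+1) if k even, 0 if k odd]. Integrating term-by-term (or equivalently evaluating the antiderivative F(x) = x^3 + 2*x^2 - 4*x at the endpoints):
  F(1) − F(−1) = -1 − (5) = -6.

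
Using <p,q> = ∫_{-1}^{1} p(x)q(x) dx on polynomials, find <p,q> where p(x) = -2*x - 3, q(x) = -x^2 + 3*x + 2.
<p,q> = -14

Expand the product: p(x)·q(x) = 2*x^3 - 3*x^2 - 13*x - 6.
∫_{-1}^{1} of each monomial x^k gives [2/(k+1) if k even, 0 if k odd]. Integrating term-by-term (or equivalently evaluating the antiderivative F(x) = x^4/2 - x^3 - 13*x^2/2 - 6*x at the endpoints):
  F(1) − F(−1) = -13 − (1) = -14.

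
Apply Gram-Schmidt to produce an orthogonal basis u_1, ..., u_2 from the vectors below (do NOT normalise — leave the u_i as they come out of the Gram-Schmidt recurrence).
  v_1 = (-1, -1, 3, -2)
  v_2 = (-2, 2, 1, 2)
Orthogonal basis:
  u_1 = (-1, -1, 3, -2)
  u_2 = (-31/15, 29/15, 6/5, 28/15)

Apply the Gram-Schmidt recurrence
  u_1 = v_1
  u_i = v_i − Σ_{j<i} ((v_i · u_j) / (u_j · u_j)) · u_j.

Step by step this gives:
  u_1 = (-1, -1, 3, -2)
  u_2 = (-31/15, 29/15, 6/5, 28/15)

Orthogonality check:
  u_2 · u_1 = 0 (should be 0)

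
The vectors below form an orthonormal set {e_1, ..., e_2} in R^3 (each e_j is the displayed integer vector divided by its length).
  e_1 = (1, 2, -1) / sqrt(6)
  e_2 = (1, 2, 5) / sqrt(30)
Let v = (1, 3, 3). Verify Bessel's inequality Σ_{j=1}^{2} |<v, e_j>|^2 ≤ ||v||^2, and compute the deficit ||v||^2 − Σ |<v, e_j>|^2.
Σ |<v, e_j>|^2 = 94/5; ||v||^2 = 19; deficit = 1/5

Write each e_j = u_j / sqrt(<u_j, u_j>) where u_j is the displayed integer vector. Then <v, e_j> = <v, u_j> / sqrt(<u_j, u_j>), so |<v, e_j>|^2 = <v, u_j>^2 / <u_j, u_j>.
Coefficients: <v, e_1> = 4/sqrt(6), <v, e_2> = 22/sqrt(30).
Square and sum: Σ |<v, e_j>|^2 = 94/5.
Compute ||v||^2 = v·v = 19.
Deficit = 19 − 94/5 = 1/5 ≥ 0, confirming Bessel's inequality. (The deficit equals ||v − Σ <v,e_j> e_j||^2, the squared distance from v to span{e_j}.)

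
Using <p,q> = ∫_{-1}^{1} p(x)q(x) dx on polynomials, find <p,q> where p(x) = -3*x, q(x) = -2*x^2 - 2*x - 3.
<p,q> = 4

Expand the product: p(x)·q(x) = 6*x^3 + 6*x^2 + 9*x.
∫_{-1}^{1} of each monomial x^k gives [2/(k+1) if k even, 0 if k odd]. Integrating term-by-term (or equivalently evaluating the antiderivative F(x) = 3*x^4/2 + 2*x^3 + 9*x^2/2 at the endpoints):
  F(1) − F(−1) = 8 − (4) = 4.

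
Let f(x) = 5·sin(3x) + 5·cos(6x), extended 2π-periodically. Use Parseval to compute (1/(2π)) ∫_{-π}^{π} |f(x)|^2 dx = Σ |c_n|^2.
Σ |c_n|^2 = 25

Expand |f|^2 and use orthogonality of {sin(nx), cos(mx)} on [-π, π]:
  ∫_{-π}^{π} sin(nx)^2 dx = π, ∫ cos(mx)^2 dx = π, and cross terms integrate to 0.
So ∫_{-π}^{π} f(x)^2 dx = 5^2 · π + 5^2 · π = (25 + 25)π.
Divide by 2π: (25 + 25)/2 = 25.
By Parseval, this equals Σ |c_n|^2.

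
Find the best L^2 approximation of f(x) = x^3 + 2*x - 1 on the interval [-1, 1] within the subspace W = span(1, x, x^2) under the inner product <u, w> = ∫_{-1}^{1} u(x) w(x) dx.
g(x) = 13*x/5 - 1

The best approximation g ∈ W is the orthogonal projection of f onto W. Writing g = a_0 + a_1 x + a_2 x^2, the coefficients solve the normal equations G · a = b where
  G_{ij} = <φ_i, φ_j> and b_i = <f, φ_i>, with φ_0 = 1, φ_1 = x, φ_2 = x^2.
G =
  [2, 0, 2/3]
  [0, 2/3, 0]
  [2/3, 0, 2/5],
b = (-2, 26/15, -2/3).
Solving gives a_0 = -1, a_1 = 13/5, a_2 = 0, so
  g(x) = 13*x/5 - 1.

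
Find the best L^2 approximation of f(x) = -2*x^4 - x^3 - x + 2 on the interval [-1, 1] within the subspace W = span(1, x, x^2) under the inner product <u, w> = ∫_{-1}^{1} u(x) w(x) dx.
g(x) = -12*x^2/7 - 8*x/5 + 76/35

The best approximation g ∈ W is the orthogonal projection of f onto W. Writing g = a_0 + a_1 x + a_2 x^2, the coefficients solve the normal equations G · a = b where
  G_{ij} = <φ_i, φ_j> and b_i = <f, φ_i>, with φ_0 = 1, φ_1 = x, φ_2 = x^2.
G =
  [2, 0, 2/3]
  [0, 2/3, 0]
  [2/3, 0, 2/5],
b = (16/5, -16/15, 16/21).
Solving gives a_0 = 76/35, a_1 = -8/5, a_2 = -12/7, so
  g(x) = -12*x^2/7 - 8*x/5 + 76/35.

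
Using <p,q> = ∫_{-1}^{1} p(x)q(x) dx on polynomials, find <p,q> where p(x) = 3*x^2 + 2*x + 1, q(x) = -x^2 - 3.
<p,q> = -208/15

Expand the product: p(x)·q(x) = -3*x^4 - 2*x^3 - 10*x^2 - 6*x - 3.
∫_{-1}^{1} of each monomial x^k gives [2/(k+1) if k even, 0 if k odd]. Integrating term-by-term (or equivalently evaluating the antiderivative F(x) = -3*x^5/5 - x^4/2 - 10*x^3/3 - 3*x^2 - 3*x at the endpoints):
  F(1) − F(−1) = -313/30 − (103/30) = -208/15.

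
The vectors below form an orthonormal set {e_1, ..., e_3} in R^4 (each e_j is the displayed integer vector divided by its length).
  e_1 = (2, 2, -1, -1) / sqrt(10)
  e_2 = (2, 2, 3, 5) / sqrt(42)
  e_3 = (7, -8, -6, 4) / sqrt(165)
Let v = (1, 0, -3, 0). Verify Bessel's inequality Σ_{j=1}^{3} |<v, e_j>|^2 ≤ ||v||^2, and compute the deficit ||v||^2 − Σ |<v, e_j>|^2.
Σ |<v, e_j>|^2 = 82/11; ||v||^2 = 10; deficit = 28/11

Write each e_j = u_j / sqrt(<u_j, u_j>) where u_j is the displayed integer vector. Then <v, e_j> = <v, u_j> / sqrt(<u_j, u_j>), so |<v, e_j>|^2 = <v, u_j>^2 / <u_j, u_j>.
Coefficients: <v, e_1> = 5/sqrt(10), <v, e_2> = -7/sqrt(42), <v, e_3> = 25/sqrt(165).
Square and sum: Σ |<v, e_j>|^2 = 82/11.
Compute ||v||^2 = v·v = 10.
Deficit = 10 − 82/11 = 28/11 ≥ 0, confirming Bessel's inequality. (The deficit equals ||v − Σ <v,e_j> e_j||^2, the squared distance from v to span{e_j}.)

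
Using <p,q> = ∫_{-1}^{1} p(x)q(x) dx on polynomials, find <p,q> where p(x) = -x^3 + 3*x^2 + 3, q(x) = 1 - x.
<p,q> = 42/5

Expand the product: p(x)·q(x) = x^4 - 4*x^3 + 3*x^2 - 3*x + 3.
∫_{-1}^{1} of each monomial x^k gives [2/(k+1) if k even, 0 if k odd]. Integrating term-by-term (or equivalently evaluating the antiderivative F(x) = x^5/5 - x^4 + x^3 - 3*x^2/2 + 3*x at the endpoints):
  F(1) − F(−1) = 17/10 − (-67/10) = 42/5.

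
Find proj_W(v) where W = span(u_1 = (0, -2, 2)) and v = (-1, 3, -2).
proj_W(v) = (0, 5/2, -5/2)

Set up U = [u_1 | ... | u_1] ∈ R^(3×1). The projector onto W = col(U) is P = U (U^T U)^(-1) U^T.
Compute U^T U =
  [8],
and U^T v = (-10).
Solve U^T U · c = U^T v for the coefficients: c = (-5/4). The projection is proj_W(v) = U c.
Check: (v - proj_W(v)) · u_1 = 0  (should be 0).
Result: proj_W(v) = (0, 5/2, -5/2).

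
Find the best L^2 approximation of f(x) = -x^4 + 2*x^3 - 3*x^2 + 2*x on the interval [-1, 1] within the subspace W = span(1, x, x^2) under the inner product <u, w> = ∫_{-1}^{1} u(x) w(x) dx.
g(x) = -27*x^2/7 + 16*x/5 + 3/35

The best approximation g ∈ W is the orthogonal projection of f onto W. Writing g = a_0 + a_1 x + a_2 x^2, the coefficients solve the normal equations G · a = b where
  G_{ij} = <φ_i, φ_j> and b_i = <f, φ_i>, with φ_0 = 1, φ_1 = x, φ_2 = x^2.
G =
  [2, 0, 2/3]
  [0, 2/3, 0]
  [2/3, 0, 2/5],
b = (-12/5, 32/15, -52/35).
Solving gives a_0 = 3/35, a_1 = 16/5, a_2 = -27/7, so
  g(x) = -27*x^2/7 + 16*x/5 + 3/35.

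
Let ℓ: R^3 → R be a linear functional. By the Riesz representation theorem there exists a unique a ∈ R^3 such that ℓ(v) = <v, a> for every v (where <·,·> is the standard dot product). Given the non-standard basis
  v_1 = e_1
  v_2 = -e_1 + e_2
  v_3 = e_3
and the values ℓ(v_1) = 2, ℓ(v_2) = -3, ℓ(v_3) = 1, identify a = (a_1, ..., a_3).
a = (2, -1, 1)

Write a = (a_1, ..., a_3) in the standard basis. For each basis vector v_i, ℓ(v_i) = <v_i, a> is a linear equation in the a_j's. Collect the n equations into a matrix system V a = ℓ, where row i of V is v_i (expressed in the standard basis). Since V is invertible (lower-triangular with 1s on the diagonal, up to permutation), solve by back-substitution:
  V =
[[1, 0, 0],
 [-1, 1, 0],
 [0, 0, 1]]
  V a = (2, -3, 1)
Solving gives a = (2, -1, 1).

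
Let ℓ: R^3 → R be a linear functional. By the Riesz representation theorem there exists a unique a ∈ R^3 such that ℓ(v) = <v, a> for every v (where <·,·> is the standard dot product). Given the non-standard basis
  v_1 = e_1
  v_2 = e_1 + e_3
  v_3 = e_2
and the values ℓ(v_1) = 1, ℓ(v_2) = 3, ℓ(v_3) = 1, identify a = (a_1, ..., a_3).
a = (1, 1, 2)

Write a = (a_1, ..., a_3) in the standard basis. For each basis vector v_i, ℓ(v_i) = <v_i, a> is a linear equation in the a_j's. Collect the n equations into a matrix system V a = ℓ, where row i of V is v_i (expressed in the standard basis). Since V is invertible (lower-triangular with 1s on the diagonal, up to permutation), solve by back-substitution:
  V =
[[1, 0, 0],
 [1, 0, 1],
 [0, 1, 0]]
  V a = (1, 3, 1)
Solving gives a = (1, 1, 2).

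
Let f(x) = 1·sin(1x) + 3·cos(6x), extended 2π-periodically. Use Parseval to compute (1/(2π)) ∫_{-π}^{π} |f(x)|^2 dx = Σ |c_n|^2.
Σ |c_n|^2 = 5

Expand |f|^2 and use orthogonality of {sin(nx), cos(mx)} on [-π, π]:
  ∫_{-π}^{π} sin(nx)^2 dx = π, ∫ cos(mx)^2 dx = π, and cross terms integrate to 0.
So ∫_{-π}^{π} f(x)^2 dx = 1^2 · π + 3^2 · π = (1 + 9)π.
Divide by 2π: (1 + 9)/2 = 5.
By Parseval, this equals Σ |c_n|^2.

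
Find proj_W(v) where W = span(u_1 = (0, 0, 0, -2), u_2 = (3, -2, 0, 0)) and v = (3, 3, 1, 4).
proj_W(v) = (9/13, -6/13, 0, 4)

Set up U = [u_1 | ... | u_2] ∈ R^(4×2). The projector onto W = col(U) is P = U (U^T U)^(-1) U^T.
Compute U^T U =
  [4, 0]
  [0, 13],
and U^T v = (-8, 3).
Solve U^T U · c = U^T v for the coefficients: c = (-2, 3/13). The projection is proj_W(v) = U c.
Check: (v - proj_W(v)) · u_1 = 0  (should be 0).
Check: (v - proj_W(v)) · u_2 = 0  (should be 0).
Result: proj_W(v) = (9/13, -6/13, 0, 4).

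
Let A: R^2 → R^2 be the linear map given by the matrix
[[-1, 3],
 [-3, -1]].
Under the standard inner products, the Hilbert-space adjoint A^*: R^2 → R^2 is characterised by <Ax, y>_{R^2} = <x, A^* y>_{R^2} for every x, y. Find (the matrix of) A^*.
A^* = A^T =
[[-1, -3],
 [3, -1]]

For real matrices with standard dot products, the defining identity <Ax, y> = <x, A^* y> gives (Ax)^T y = x^T (A^*) y, i.e. x^T A^T y = x^T (A^*) y. Since this holds for all x, y, we must have A^* = A^T. Therefore
A^* =
[[-1, -3],
 [3, -1]].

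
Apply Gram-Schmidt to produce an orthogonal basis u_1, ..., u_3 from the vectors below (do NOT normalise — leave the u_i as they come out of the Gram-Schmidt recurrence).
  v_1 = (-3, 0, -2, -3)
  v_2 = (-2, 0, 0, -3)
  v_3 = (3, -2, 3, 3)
Orthogonal basis:
  u_1 = (-3, 0, -2, -3)
  u_2 = (1/22, 0, 15/11, -21/22)
  u_3 = (-18/61, -2, 9/61, 12/61)

Apply the Gram-Schmidt recurrence
  u_1 = v_1
  u_i = v_i − Σ_{j<i} ((v_i · u_j) / (u_j · u_j)) · u_j.

Step by step this gives:
  u_1 = (-3, 0, -2, -3)
  u_2 = (1/22, 0, 15/11, -21/22)
  u_3 = (-18/61, -2, 9/61, 12/61)

Orthogonality check:
  u_2 · u_1 = 0 (should be 0)
  u_3 · u_1 = 0 (should be 0)
  u_3 · u_2 = 0 (should be 0)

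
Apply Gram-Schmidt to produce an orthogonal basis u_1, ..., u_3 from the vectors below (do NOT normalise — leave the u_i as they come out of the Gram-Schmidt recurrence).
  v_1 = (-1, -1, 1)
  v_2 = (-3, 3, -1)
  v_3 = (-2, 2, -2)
Orthogonal basis:
  u_1 = (-1, -1, 1)
  u_2 = (-10/3, 8/3, -2/3)
  u_3 = (-2/7, -4/7, -6/7)

Apply the Gram-Schmidt recurrence
  u_1 = v_1
  u_i = v_i − Σ_{j<i} ((v_i · u_j) / (u_j · u_j)) · u_j.

Step by step this gives:
  u_1 = (-1, -1, 1)
  u_2 = (-10/3, 8/3, -2/3)
  u_3 = (-2/7, -4/7, -6/7)

Orthogonality check:
  u_2 · u_1 = 0 (should be 0)
  u_3 · u_1 = 0 (should be 0)
  u_3 · u_2 = 0 (should be 0)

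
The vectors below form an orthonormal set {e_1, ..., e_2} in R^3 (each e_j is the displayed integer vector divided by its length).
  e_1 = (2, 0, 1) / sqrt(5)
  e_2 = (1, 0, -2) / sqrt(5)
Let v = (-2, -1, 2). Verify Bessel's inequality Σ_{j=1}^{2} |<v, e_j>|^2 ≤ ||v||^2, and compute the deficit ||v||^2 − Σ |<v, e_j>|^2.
Σ |<v, e_j>|^2 = 8; ||v||^2 = 9; deficit = 1

Write each e_j = u_j / sqrt(<u_j, u_j>) where u_j is the displayed integer vector. Then <v, e_j> = <v, u_j> / sqrt(<u_j, u_j>), so |<v, e_j>|^2 = <v, u_j>^2 / <u_j, u_j>.
Coefficients: <v, e_1> = -2/sqrt(5), <v, e_2> = -6/sqrt(5).
Square and sum: Σ |<v, e_j>|^2 = 8.
Compute ||v||^2 = v·v = 9.
Deficit = 9 − 8 = 1 ≥ 0, confirming Bessel's inequality. (The deficit equals ||v − Σ <v,e_j> e_j||^2, the squared distance from v to span{e_j}.)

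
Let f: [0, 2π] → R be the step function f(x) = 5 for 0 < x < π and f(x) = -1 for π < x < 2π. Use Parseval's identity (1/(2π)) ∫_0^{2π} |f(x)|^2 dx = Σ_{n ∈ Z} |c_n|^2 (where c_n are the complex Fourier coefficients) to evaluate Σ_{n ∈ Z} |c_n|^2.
Σ |c_n|^2 = 13

Parseval equates the L^2 energy of f (normalised by 1/(2π)) with the ℓ^2 sum of its Fourier coefficients: (1/(2π)) ∫_0^{2π} |f|^2 = Σ |c_n|^2.
Compute the left side: (1/(2π)) [∫_0^π 5^2 dx + ∫_π^{2π} (-1)^2 dx] = (1/(2π)) · (25π + 1π) = (25 + 1)/2 = 13.
So Σ_{n ∈ Z} |c_n|^2 = 13.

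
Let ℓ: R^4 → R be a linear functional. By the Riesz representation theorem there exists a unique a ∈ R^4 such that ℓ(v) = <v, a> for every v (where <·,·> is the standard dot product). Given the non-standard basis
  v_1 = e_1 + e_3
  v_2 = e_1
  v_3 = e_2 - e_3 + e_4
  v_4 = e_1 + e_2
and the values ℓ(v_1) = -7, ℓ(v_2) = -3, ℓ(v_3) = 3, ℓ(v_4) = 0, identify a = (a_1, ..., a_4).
a = (-3, 3, -4, -4)

Write a = (a_1, ..., a_4) in the standard basis. For each basis vector v_i, ℓ(v_i) = <v_i, a> is a linear equation in the a_j's. Collect the n equations into a matrix system V a = ℓ, where row i of V is v_i (expressed in the standard basis). Since V is invertible (lower-triangular with 1s on the diagonal, up to permutation), solve by back-substitution:
  V =
[[1, 0, 1, 0],
 [1, 0, 0, 0],
 [0, 1, -1, 1],
 [1, 1, 0, 0]]
  V a = (-7, -3, 3, 0)
Solving gives a = (-3, 3, -4, -4).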